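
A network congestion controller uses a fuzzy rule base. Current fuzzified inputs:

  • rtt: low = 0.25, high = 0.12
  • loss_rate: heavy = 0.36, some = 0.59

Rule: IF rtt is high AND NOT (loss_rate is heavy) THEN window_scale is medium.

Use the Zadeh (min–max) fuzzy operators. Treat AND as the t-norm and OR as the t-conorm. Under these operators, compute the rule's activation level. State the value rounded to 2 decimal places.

firing strength: high=0.12, ¬heavy=1−0.36=0.64; AND[min(a, b)] → w = 0.12

0.12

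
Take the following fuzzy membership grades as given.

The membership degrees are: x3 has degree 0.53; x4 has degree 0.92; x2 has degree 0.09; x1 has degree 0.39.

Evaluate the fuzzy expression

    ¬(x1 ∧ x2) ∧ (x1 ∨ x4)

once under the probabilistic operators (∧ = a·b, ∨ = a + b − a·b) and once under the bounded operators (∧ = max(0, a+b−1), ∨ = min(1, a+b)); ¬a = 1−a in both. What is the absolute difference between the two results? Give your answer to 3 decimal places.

0.082

Under probabilistic:
  x1 ∧ x2 = a·b on (0.3900, 0.0900) = 0.0351
  ¬(x1 ∧ x2) = 1 − 0.0351 = 0.9649
  x1 ∨ x4 = a + b − a·b on (0.3900, 0.9200) = 0.9512
  ¬(x1 ∧ x2) ∧ (x1 ∨ x4) = a·b on (0.9649, 0.9512) = 0.9178
  → value = 0.9178
Under bounded:
  x1 ∧ x2 = max(0, a+b−1) on (0.39, 0.09) = 0.00
  ¬(x1 ∧ x2) = 1 − 0.00 = 1.00
  x1 ∨ x4 = min(1, a+b) on (0.39, 0.92) = 1.00
  ¬(x1 ∧ x2) ∧ (x1 ∨ x4) = max(0, a+b−1) on (1.00, 1.00) = 1.00
  → value = 1.0000
|0.9178 − 1.0000| = 0.082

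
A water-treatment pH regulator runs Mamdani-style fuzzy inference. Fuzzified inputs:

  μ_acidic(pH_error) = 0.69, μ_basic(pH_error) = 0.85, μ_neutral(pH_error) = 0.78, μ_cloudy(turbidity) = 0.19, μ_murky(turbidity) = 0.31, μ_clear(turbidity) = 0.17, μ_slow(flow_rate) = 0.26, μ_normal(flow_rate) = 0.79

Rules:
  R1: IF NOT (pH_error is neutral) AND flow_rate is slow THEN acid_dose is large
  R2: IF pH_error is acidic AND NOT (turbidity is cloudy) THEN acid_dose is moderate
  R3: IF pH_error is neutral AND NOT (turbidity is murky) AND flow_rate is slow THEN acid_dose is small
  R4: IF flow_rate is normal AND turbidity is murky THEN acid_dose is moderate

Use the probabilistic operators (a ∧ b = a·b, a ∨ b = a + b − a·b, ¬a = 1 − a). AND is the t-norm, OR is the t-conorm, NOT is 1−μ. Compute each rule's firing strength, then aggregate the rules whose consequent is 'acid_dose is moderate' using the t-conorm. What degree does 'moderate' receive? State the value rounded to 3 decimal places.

R1: ¬neutral=1−0.78=0.22, slow=0.26; AND[a·b] → w = 0.0572
R2: acidic=0.69, ¬cloudy=1−0.19=0.81; AND[a·b] → w = 0.5589
R3: neutral=0.78, ¬murky=1−0.31=0.69, slow=0.26; AND[a·b] → w = 0.1399
R4: normal=0.79, murky=0.31; AND[a·b] → w = 0.2449
Rules with consequent 'moderate': {R2, R4} → strengths 0.5589, 0.2449
Aggregate via t-conorm [a + b − a·b]: 0.6669

0.667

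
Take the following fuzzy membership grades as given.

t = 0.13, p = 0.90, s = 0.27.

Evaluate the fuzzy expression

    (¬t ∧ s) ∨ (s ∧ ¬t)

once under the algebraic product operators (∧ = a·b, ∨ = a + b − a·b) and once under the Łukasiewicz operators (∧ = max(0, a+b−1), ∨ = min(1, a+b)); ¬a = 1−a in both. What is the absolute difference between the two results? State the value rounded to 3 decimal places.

Under algebraic product:
  ¬t = 1 − 0.1300 = 0.8700
  ¬t ∧ s = a·b on (0.8700, 0.2700) = 0.2349
  ¬t = 1 − 0.1300 = 0.8700
  s ∧ ¬t = a·b on (0.2700, 0.8700) = 0.2349
  (¬t ∧ s) ∨ (s ∧ ¬t) = a + b − a·b on (0.2349, 0.2349) = 0.4146
  → value = 0.4146
Under Łukasiewicz:
  ¬t = 1 − 0.13 = 0.87
  ¬t ∧ s = max(0, a+b−1) on (0.87, 0.27) = 0.14
  ¬t = 1 − 0.13 = 0.87
  s ∧ ¬t = max(0, a+b−1) on (0.27, 0.87) = 0.14
  (¬t ∧ s) ∨ (s ∧ ¬t) = min(1, a+b) on (0.14, 0.14) = 0.28
  → value = 0.2800
|0.4146 − 0.2800| = 0.135

0.135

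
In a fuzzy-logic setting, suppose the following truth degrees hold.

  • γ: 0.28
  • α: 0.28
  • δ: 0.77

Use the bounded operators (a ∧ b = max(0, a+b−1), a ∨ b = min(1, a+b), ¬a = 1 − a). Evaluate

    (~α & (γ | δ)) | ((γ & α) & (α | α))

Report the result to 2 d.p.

~α = 1 − 0.28 = 0.72
γ | δ = min(1, a+b) on (0.28, 0.77) = 1.00
~α & (γ | δ) = max(0, a+b−1) on (0.72, 1.00) = 0.72
γ & α = max(0, a+b−1) on (0.28, 0.28) = 0.00
α | α = min(1, a+b) on (0.28, 0.28) = 0.56
(γ & α) & (α | α) = max(0, a+b−1) on (0.00, 0.56) = 0.00
(~α & (γ | δ)) | ((γ & α) & (α | α)) = min(1, a+b) on (0.72, 0.00) = 0.72

0.72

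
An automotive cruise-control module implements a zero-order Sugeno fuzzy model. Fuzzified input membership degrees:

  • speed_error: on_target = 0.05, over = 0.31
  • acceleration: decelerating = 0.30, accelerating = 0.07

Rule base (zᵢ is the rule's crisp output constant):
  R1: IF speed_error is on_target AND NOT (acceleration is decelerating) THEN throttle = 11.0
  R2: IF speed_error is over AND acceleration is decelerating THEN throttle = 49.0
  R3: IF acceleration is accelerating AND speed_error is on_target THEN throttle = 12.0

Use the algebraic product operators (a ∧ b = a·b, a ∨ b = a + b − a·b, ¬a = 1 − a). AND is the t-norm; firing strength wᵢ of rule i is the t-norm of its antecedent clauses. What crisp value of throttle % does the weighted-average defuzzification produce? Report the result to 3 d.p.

37.901

R1 (z=11.0): on_target=0.05, ¬decelerating=1−0.30=0.70; AND[a·b] → w = 0.0350
R2 (z=49.0): over=0.31, decelerating=0.30; AND[a·b] → w = 0.0930
R3 (z=12.0): accelerating=0.07, on_target=0.05; AND[a·b] → w = 0.0035
Weighted average = (0.0350·11.0 + 0.0930·49.0 + 0.0035·12.0) / (0.0350 + 0.0930 + 0.0035)
  = 4.9840 / 0.1315 = 37.901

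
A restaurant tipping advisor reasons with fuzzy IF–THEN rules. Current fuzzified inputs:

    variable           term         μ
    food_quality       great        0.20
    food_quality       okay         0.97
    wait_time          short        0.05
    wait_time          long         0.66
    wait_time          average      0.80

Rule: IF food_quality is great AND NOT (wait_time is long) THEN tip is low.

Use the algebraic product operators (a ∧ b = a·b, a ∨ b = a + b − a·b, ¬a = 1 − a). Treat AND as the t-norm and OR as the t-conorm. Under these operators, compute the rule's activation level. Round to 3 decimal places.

0.068

firing strength: great=0.20, ¬long=1−0.66=0.34; AND[a·b] → w = 0.0680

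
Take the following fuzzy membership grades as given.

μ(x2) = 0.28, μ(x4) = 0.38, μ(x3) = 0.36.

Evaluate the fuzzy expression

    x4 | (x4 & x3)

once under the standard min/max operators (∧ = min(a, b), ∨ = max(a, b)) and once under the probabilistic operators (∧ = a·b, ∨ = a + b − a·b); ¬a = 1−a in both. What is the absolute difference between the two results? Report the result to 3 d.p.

Under standard min/max:
  x4 & x3 = min(a, b) on (0.38, 0.36) = 0.36
  x4 | (x4 & x3) = max(a, b) on (0.38, 0.36) = 0.38
  → value = 0.3800
Under probabilistic:
  x4 & x3 = a·b on (0.3800, 0.3600) = 0.1368
  x4 | (x4 & x3) = a + b − a·b on (0.3800, 0.1368) = 0.4648
  → value = 0.4648
|0.3800 − 0.4648| = 0.085

0.085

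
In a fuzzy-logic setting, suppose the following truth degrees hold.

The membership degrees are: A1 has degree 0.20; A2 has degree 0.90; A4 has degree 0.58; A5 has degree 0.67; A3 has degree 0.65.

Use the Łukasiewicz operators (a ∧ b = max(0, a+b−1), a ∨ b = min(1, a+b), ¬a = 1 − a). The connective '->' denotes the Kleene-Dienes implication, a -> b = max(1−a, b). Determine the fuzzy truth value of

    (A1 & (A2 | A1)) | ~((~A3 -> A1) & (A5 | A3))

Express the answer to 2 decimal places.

0.55

A2 | A1 = min(1, a+b) on (0.90, 0.20) = 1.00
A1 & (A2 | A1) = max(0, a+b−1) on (0.20, 1.00) = 0.20
~A3 = 1 − 0.65 = 0.35
~A3 -> A1  [Kleene-Dienes: max(1−a, b)] with a=0.35, b=0.20 → 0.65
A5 | A3 = min(1, a+b) on (0.67, 0.65) = 1.00
(~A3 -> A1) & (A5 | A3) = max(0, a+b−1) on (0.65, 1.00) = 0.65
~((~A3 -> A1) & (A5 | A3)) = 1 − 0.65 = 0.35
(A1 & (A2 | A1)) | ~((~A3 -> A1) & (A5 | A3)) = min(1, a+b) on (0.20, 0.35) = 0.55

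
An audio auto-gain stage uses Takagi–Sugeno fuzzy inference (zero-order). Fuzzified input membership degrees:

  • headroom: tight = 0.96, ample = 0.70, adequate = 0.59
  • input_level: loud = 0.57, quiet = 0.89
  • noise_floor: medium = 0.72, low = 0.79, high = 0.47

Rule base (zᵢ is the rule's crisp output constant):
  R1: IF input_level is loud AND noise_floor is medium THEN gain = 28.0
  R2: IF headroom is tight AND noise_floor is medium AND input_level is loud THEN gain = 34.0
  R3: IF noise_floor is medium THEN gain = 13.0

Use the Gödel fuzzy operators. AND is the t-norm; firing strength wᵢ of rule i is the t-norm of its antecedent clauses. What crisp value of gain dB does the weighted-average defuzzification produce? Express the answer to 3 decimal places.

R1 (z=28.0): loud=0.57, medium=0.72; AND[min(a, b)] → w = 0.57
R2 (z=34.0): tight=0.96, medium=0.72, loud=0.57; AND[min(a, b)] → w = 0.57
R3 (z=13.0): medium=0.72 → w = 0.72
Weighted average = (0.57·28.0 + 0.57·34.0 + 0.72·13.0) / (0.57 + 0.57 + 0.72)
  = 44.7000 / 1.8600 = 24.032

24.032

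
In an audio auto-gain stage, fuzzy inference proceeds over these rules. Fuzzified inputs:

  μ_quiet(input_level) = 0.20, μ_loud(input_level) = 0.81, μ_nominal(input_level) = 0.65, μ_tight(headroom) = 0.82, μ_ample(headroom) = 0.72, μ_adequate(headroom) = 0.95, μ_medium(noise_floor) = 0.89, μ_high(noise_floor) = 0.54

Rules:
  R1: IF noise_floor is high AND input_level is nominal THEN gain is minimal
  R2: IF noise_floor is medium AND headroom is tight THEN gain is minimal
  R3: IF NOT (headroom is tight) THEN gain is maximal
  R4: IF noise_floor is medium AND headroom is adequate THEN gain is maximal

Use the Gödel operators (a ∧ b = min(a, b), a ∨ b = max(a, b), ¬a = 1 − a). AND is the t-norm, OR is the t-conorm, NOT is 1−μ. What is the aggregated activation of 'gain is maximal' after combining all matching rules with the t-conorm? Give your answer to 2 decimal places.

R1: high=0.54, nominal=0.65; AND[min(a, b)] → w = 0.54
R2: medium=0.89, tight=0.82; AND[min(a, b)] → w = 0.82
R3: ¬tight=1−0.82=0.18 → w = 0.18
R4: medium=0.89, adequate=0.95; AND[min(a, b)] → w = 0.89
Rules with consequent 'maximal': {R3, R4} → strengths 0.18, 0.89
Aggregate via t-conorm [max(a, b)]: 0.89

0.89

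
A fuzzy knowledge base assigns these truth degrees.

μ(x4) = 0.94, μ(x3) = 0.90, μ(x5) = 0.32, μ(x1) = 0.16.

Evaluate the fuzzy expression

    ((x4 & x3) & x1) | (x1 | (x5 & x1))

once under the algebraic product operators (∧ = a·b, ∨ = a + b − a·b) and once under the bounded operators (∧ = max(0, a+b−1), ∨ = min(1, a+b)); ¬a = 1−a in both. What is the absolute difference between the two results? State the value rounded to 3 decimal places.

0.151

Under algebraic product:
  x4 & x3 = a·b on (0.9400, 0.9000) = 0.8460
  (x4 & x3) & x1 = a·b on (0.8460, 0.1600) = 0.1354
  x5 & x1 = a·b on (0.3200, 0.1600) = 0.0512
  x1 | (x5 & x1) = a + b − a·b on (0.1600, 0.0512) = 0.2030
  ((x4 & x3) & x1) | (x1 | (x5 & x1)) = a + b − a·b on (0.1354, 0.2030) = 0.3109
  → value = 0.3109
Under bounded:
  x4 & x3 = max(0, a+b−1) on (0.94, 0.90) = 0.84
  (x4 & x3) & x1 = max(0, a+b−1) on (0.84, 0.16) = 0.00
  x5 & x1 = max(0, a+b−1) on (0.32, 0.16) = 0.00
  x1 | (x5 & x1) = min(1, a+b) on (0.16, 0.00) = 0.16
  ((x4 & x3) & x1) | (x1 | (x5 & x1)) = min(1, a+b) on (0.00, 0.16) = 0.16
  → value = 0.1600
|0.3109 − 0.1600| = 0.151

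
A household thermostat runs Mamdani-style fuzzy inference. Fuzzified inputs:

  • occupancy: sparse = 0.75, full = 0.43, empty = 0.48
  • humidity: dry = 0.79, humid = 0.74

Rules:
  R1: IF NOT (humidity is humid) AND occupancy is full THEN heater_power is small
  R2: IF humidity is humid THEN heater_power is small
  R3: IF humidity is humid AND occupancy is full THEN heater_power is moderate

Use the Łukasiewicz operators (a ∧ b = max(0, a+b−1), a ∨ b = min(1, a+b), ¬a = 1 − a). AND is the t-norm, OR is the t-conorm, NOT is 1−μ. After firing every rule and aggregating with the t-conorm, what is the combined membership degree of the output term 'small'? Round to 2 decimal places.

R1: ¬humid=1−0.74=0.26, full=0.43; AND[max(0, a+b−1)] → w = 0.00
R2: humid=0.74 → w = 0.74
R3: humid=0.74, full=0.43; AND[max(0, a+b−1)] → w = 0.17
Rules with consequent 'small': {R1, R2} → strengths 0.00, 0.74
Aggregate via t-conorm [min(1, a+b)]: 0.74

0.74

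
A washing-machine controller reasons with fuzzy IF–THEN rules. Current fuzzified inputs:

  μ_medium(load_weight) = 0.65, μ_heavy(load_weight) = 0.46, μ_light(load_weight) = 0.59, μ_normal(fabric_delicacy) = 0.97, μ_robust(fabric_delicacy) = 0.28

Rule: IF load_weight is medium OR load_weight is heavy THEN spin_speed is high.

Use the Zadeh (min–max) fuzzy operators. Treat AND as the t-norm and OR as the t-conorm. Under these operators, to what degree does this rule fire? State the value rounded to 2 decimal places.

firing strength: medium=0.65, heavy=0.46; OR[max(a, b)] → w = 0.65

0.65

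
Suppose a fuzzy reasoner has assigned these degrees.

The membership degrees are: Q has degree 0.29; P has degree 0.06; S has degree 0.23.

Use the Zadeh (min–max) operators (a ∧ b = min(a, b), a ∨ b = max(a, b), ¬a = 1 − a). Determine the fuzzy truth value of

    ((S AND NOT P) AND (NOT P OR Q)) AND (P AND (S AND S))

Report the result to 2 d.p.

NOT P = 1 − 0.06 = 0.94
S AND NOT P = min(a, b) on (0.23, 0.94) = 0.23
NOT P = 1 − 0.06 = 0.94
NOT P OR Q = max(a, b) on (0.94, 0.29) = 0.94
(S AND NOT P) AND (NOT P OR Q) = min(a, b) on (0.23, 0.94) = 0.23
S AND S = min(a, b) on (0.23, 0.23) = 0.23
P AND (S AND S) = min(a, b) on (0.06, 0.23) = 0.06
((S AND NOT P) AND (NOT P OR Q)) AND (P AND (S AND S)) = min(a, b) on (0.23, 0.06) = 0.06

0.06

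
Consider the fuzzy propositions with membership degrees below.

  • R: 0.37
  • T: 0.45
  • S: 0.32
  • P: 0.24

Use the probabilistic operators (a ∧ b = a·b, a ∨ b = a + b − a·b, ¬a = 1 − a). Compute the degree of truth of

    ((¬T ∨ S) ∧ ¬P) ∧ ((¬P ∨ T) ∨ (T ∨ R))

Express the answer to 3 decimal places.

0.503

¬T = 1 − 0.4500 = 0.5500
¬T ∨ S = a + b − a·b on (0.5500, 0.3200) = 0.6940
¬P = 1 − 0.2400 = 0.7600
(¬T ∨ S) ∧ ¬P = a·b on (0.6940, 0.7600) = 0.5274
¬P = 1 − 0.2400 = 0.7600
¬P ∨ T = a + b − a·b on (0.7600, 0.4500) = 0.8680
T ∨ R = a + b − a·b on (0.4500, 0.3700) = 0.6535
(¬P ∨ T) ∨ (T ∨ R) = a + b − a·b on (0.8680, 0.6535) = 0.9543
((¬T ∨ S) ∧ ¬P) ∧ ((¬P ∨ T) ∨ (T ∨ R)) = a·b on (0.5274, 0.9543) = 0.5033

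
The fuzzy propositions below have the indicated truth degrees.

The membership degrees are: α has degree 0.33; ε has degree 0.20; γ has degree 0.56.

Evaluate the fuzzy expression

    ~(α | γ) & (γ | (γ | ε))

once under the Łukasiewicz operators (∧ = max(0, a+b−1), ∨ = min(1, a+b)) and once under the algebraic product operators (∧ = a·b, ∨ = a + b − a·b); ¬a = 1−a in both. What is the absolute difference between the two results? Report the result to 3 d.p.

0.139

Under Łukasiewicz:
  α | γ = min(1, a+b) on (0.33, 0.56) = 0.89
  ~(α | γ) = 1 − 0.89 = 0.11
  γ | ε = min(1, a+b) on (0.56, 0.20) = 0.76
  γ | (γ | ε) = min(1, a+b) on (0.56, 0.76) = 1.00
  ~(α | γ) & (γ | (γ | ε)) = max(0, a+b−1) on (0.11, 1.00) = 0.11
  → value = 0.1100
Under algebraic product:
  α | γ = a + b − a·b on (0.3300, 0.5600) = 0.7052
  ~(α | γ) = 1 − 0.7052 = 0.2948
  γ | ε = a + b − a·b on (0.5600, 0.2000) = 0.6480
  γ | (γ | ε) = a + b − a·b on (0.5600, 0.6480) = 0.8451
  ~(α | γ) & (γ | (γ | ε)) = a·b on (0.2948, 0.8451) = 0.2491
  → value = 0.2491
|0.1100 − 0.2491| = 0.139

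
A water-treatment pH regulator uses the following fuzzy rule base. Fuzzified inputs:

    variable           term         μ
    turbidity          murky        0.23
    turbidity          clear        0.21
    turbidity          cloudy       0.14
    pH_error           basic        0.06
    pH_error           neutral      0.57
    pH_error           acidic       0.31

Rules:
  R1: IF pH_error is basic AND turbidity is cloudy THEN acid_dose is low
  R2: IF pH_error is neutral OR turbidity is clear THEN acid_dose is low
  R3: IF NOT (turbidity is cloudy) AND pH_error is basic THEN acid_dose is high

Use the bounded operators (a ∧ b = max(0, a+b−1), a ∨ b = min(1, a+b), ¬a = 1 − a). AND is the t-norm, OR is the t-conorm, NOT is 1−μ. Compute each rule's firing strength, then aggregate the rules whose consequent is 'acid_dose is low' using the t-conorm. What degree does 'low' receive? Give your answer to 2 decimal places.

0.78

R1: basic=0.06, cloudy=0.14; AND[max(0, a+b−1)] → w = 0.00
R2: neutral=0.57, clear=0.21; OR[min(1, a+b)] → w = 0.78
R3: ¬cloudy=1−0.14=0.86, basic=0.06; AND[max(0, a+b−1)] → w = 0.00
Rules with consequent 'low': {R1, R2} → strengths 0.00, 0.78
Aggregate via t-conorm [min(1, a+b)]: 0.78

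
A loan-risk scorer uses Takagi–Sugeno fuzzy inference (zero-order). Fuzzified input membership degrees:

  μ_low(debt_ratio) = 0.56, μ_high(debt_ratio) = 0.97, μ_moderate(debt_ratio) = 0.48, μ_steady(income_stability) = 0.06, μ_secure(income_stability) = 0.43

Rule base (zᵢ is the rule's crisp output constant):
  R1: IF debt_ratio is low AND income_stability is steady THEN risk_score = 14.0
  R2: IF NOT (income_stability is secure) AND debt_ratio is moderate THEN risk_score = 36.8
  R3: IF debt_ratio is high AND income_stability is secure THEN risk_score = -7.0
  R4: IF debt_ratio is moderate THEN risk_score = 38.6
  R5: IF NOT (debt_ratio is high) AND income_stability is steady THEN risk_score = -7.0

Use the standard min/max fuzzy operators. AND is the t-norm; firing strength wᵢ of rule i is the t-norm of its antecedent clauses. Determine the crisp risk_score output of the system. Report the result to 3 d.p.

R1 (z=14.0): low=0.56, steady=0.06; AND[min(a, b)] → w = 0.06
R2 (z=36.8): ¬secure=1−0.43=0.57, moderate=0.48; AND[min(a, b)] → w = 0.48
R3 (z=-7.0): high=0.97, secure=0.43; AND[min(a, b)] → w = 0.43
R4 (z=38.6): moderate=0.48 → w = 0.48
R5 (z=-7.0): ¬high=1−0.97=0.03, steady=0.06; AND[min(a, b)] → w = 0.03
Weighted average = (0.06·14.0 + 0.48·36.8 + 0.43·-7.0 + 0.48·38.6 + 0.03·-7.0) / (0.06 + 0.48 + 0.43 + 0.48 + 0.03)
  = 33.8120 / 1.4800 = 22.846

22.846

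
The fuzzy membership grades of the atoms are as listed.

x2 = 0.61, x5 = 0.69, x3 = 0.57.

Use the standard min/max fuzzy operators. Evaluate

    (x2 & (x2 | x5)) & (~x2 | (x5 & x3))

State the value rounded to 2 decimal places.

x2 | x5 = max(a, b) on (0.61, 0.69) = 0.69
x2 & (x2 | x5) = min(a, b) on (0.61, 0.69) = 0.61
~x2 = 1 − 0.61 = 0.39
x5 & x3 = min(a, b) on (0.69, 0.57) = 0.57
~x2 | (x5 & x3) = max(a, b) on (0.39, 0.57) = 0.57
(x2 & (x2 | x5)) & (~x2 | (x5 & x3)) = min(a, b) on (0.61, 0.57) = 0.57

0.57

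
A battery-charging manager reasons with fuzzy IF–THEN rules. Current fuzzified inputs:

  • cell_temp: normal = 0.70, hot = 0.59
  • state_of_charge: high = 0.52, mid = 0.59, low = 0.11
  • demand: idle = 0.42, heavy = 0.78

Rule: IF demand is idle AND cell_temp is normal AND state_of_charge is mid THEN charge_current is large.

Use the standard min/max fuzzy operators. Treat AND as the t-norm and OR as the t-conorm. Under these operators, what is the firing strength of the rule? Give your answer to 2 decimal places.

firing strength: idle=0.42, normal=0.70, mid=0.59; AND[min(a, b)] → w = 0.42

0.42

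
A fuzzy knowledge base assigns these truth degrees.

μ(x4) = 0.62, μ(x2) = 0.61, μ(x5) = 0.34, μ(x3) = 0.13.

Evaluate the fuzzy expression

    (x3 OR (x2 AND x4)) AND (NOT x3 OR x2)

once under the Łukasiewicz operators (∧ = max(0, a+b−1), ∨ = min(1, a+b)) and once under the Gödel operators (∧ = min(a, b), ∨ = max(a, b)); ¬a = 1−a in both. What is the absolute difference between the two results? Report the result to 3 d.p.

Under Łukasiewicz:
  x2 AND x4 = max(0, a+b−1) on (0.61, 0.62) = 0.23
  x3 OR (x2 AND x4) = min(1, a+b) on (0.13, 0.23) = 0.36
  NOT x3 = 1 − 0.13 = 0.87
  NOT x3 OR x2 = min(1, a+b) on (0.87, 0.61) = 1.00
  (x3 OR (x2 AND x4)) AND (NOT x3 OR x2) = max(0, a+b−1) on (0.36, 1.00) = 0.36
  → value = 0.3600
Under Gödel:
  x2 AND x4 = min(a, b) on (0.61, 0.62) = 0.61
  x3 OR (x2 AND x4) = max(a, b) on (0.13, 0.61) = 0.61
  NOT x3 = 1 − 0.13 = 0.87
  NOT x3 OR x2 = max(a, b) on (0.87, 0.61) = 0.87
  (x3 OR (x2 AND x4)) AND (NOT x3 OR x2) = min(a, b) on (0.61, 0.87) = 0.61
  → value = 0.6100
|0.3600 − 0.6100| = 0.250

0.250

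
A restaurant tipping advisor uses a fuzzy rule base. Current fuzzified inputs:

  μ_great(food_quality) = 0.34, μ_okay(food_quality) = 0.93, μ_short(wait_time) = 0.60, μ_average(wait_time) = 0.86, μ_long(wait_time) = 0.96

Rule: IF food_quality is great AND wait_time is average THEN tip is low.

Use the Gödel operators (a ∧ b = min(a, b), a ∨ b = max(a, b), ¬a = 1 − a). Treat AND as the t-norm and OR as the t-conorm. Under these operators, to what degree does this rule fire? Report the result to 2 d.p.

firing strength: great=0.34, average=0.86; AND[min(a, b)] → w = 0.34

0.34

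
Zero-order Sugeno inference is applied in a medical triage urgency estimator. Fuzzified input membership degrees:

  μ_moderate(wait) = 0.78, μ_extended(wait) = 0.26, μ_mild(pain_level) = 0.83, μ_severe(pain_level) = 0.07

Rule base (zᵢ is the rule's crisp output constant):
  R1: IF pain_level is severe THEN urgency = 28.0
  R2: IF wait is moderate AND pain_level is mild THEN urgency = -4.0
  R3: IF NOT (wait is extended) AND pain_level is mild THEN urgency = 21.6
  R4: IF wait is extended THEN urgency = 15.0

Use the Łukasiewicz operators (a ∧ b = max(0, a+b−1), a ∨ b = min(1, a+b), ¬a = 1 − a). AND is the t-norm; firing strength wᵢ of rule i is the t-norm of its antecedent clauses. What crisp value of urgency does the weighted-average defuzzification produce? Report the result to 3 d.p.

R1 (z=28.0): severe=0.07 → w = 0.07
R2 (z=-4.0): moderate=0.78, mild=0.83; AND[max(0, a+b−1)] → w = 0.61
R3 (z=21.6): ¬extended=1−0.26=0.74, mild=0.83; AND[max(0, a+b−1)] → w = 0.57
R4 (z=15.0): extended=0.26 → w = 0.26
Weighted average = (0.07·28.0 + 0.61·-4.0 + 0.57·21.6 + 0.26·15.0) / (0.07 + 0.61 + 0.57 + 0.26)
  = 15.7320 / 1.5100 = 10.419

10.419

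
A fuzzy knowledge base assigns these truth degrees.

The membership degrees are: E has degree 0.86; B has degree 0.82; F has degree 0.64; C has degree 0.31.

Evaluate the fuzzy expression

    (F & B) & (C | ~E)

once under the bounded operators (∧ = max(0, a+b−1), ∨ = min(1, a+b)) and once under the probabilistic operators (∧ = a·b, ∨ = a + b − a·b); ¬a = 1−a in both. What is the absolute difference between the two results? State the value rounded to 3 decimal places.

0.213

Under bounded:
  F & B = max(0, a+b−1) on (0.64, 0.82) = 0.46
  ~E = 1 − 0.86 = 0.14
  C | ~E = min(1, a+b) on (0.31, 0.14) = 0.45
  (F & B) & (C | ~E) = max(0, a+b−1) on (0.46, 0.45) = 0.00
  → value = 0.0000
Under probabilistic:
  F & B = a·b on (0.6400, 0.8200) = 0.5248
  ~E = 1 − 0.8600 = 0.1400
  C | ~E = a + b − a·b on (0.3100, 0.1400) = 0.4066
  (F & B) & (C | ~E) = a·b on (0.5248, 0.4066) = 0.2134
  → value = 0.2134
|0.0000 − 0.2134| = 0.213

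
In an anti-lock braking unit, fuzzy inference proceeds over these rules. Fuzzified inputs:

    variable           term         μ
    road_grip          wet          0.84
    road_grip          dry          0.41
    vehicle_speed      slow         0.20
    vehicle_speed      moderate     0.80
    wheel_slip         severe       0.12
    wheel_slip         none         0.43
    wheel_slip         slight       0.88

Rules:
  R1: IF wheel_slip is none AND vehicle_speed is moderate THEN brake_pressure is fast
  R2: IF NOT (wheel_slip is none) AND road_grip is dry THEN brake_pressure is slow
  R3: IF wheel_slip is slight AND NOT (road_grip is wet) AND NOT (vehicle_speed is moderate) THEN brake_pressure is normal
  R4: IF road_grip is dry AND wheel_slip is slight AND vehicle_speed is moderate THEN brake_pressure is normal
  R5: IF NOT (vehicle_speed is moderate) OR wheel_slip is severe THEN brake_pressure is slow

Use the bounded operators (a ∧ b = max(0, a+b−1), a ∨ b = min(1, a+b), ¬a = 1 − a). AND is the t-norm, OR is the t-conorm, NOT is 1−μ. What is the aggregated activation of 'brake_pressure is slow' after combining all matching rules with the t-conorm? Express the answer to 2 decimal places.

R1: none=0.43, moderate=0.80; AND[max(0, a+b−1)] → w = 0.23
R2: ¬none=1−0.43=0.57, dry=0.41; AND[max(0, a+b−1)] → w = 0.00
R3: slight=0.88, ¬wet=1−0.84=0.16, ¬moderate=1−0.80=0.20; AND[max(0, a+b−1)] → w = 0.00
R4: dry=0.41, slight=0.88, moderate=0.80; AND[max(0, a+b−1)] → w = 0.09
R5: ¬moderate=1−0.80=0.20, severe=0.12; OR[min(1, a+b)] → w = 0.32
Rules with consequent 'slow': {R2, R5} → strengths 0.00, 0.32
Aggregate via t-conorm [min(1, a+b)]: 0.32

0.32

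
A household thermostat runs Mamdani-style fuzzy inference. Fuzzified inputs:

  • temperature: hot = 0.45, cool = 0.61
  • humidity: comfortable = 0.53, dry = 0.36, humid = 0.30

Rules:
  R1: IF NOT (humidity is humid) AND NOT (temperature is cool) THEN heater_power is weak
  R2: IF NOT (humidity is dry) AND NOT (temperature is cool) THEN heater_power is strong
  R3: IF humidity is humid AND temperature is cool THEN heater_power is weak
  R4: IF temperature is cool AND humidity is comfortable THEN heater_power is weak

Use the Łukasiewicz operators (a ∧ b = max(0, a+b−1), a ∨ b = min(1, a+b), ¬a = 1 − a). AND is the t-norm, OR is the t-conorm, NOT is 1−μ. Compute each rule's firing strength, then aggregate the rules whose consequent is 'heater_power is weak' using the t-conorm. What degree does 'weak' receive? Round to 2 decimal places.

0.23

R1: ¬humid=1−0.30=0.70, ¬cool=1−0.61=0.39; AND[max(0, a+b−1)] → w = 0.09
R2: ¬dry=1−0.36=0.64, ¬cool=1−0.61=0.39; AND[max(0, a+b−1)] → w = 0.03
R3: humid=0.30, cool=0.61; AND[max(0, a+b−1)] → w = 0.00
R4: cool=0.61, comfortable=0.53; AND[max(0, a+b−1)] → w = 0.14
Rules with consequent 'weak': {R1, R3, R4} → strengths 0.09, 0.00, 0.14
Aggregate via t-conorm [min(1, a+b)]: 0.23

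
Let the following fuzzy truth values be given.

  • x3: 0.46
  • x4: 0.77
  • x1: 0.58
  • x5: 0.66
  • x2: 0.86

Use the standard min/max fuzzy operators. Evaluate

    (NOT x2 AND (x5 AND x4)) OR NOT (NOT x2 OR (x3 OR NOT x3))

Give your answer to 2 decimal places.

NOT x2 = 1 − 0.86 = 0.14
x5 AND x4 = min(a, b) on (0.66, 0.77) = 0.66
NOT x2 AND (x5 AND x4) = min(a, b) on (0.14, 0.66) = 0.14
NOT x2 = 1 − 0.86 = 0.14
NOT x3 = 1 − 0.46 = 0.54
x3 OR NOT x3 = max(a, b) on (0.46, 0.54) = 0.54
NOT x2 OR (x3 OR NOT x3) = max(a, b) on (0.14, 0.54) = 0.54
NOT (NOT x2 OR (x3 OR NOT x3)) = 1 − 0.54 = 0.46
(NOT x2 AND (x5 AND x4)) OR NOT (NOT x2 OR (x3 OR NOT x3)) = max(a, b) on (0.14, 0.46) = 0.46

0.46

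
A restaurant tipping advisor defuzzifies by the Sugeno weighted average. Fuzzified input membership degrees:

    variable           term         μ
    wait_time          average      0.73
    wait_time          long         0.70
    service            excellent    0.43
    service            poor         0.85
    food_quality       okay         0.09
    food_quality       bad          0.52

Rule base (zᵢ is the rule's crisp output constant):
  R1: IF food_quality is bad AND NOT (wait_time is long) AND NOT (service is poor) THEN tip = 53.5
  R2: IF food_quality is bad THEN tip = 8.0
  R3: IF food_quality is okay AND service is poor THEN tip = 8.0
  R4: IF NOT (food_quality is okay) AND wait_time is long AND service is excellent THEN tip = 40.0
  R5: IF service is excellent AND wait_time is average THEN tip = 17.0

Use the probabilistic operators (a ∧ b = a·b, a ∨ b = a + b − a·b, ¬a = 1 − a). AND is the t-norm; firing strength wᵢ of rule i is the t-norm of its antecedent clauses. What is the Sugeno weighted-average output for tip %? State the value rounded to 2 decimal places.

18.48

R1 (z=53.5): bad=0.52, ¬long=1−0.70=0.30, ¬poor=1−0.85=0.15; AND[a·b] → w = 0.0234
R2 (z=8.0): bad=0.52 → w = 0.5200
R3 (z=8.0): okay=0.09, poor=0.85; AND[a·b] → w = 0.0765
R4 (z=40.0): ¬okay=1−0.09=0.91, long=0.70, excellent=0.43; AND[a·b] → w = 0.2739
R5 (z=17.0): excellent=0.43, average=0.73; AND[a·b] → w = 0.3139
Weighted average = (0.0234·53.5 + 0.5200·8.0 + 0.0765·8.0 + 0.2739·40.0 + 0.3139·17.0) / (0.0234 + 0.5200 + 0.0765 + 0.2739 + 0.3139)
  = 22.3166 / 1.2077 = 18.48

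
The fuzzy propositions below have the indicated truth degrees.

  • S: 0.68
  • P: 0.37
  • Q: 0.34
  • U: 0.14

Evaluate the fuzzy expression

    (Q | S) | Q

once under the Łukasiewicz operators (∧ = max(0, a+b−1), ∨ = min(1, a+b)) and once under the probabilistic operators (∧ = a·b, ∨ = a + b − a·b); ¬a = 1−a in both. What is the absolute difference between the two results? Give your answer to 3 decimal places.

0.139

Under Łukasiewicz:
  Q | S = min(1, a+b) on (0.34, 0.68) = 1.00
  (Q | S) | Q = min(1, a+b) on (1.00, 0.34) = 1.00
  → value = 1.0000
Under probabilistic:
  Q | S = a + b − a·b on (0.3400, 0.6800) = 0.7888
  (Q | S) | Q = a + b − a·b on (0.7888, 0.3400) = 0.8606
  → value = 0.8606
|1.0000 − 0.8606| = 0.139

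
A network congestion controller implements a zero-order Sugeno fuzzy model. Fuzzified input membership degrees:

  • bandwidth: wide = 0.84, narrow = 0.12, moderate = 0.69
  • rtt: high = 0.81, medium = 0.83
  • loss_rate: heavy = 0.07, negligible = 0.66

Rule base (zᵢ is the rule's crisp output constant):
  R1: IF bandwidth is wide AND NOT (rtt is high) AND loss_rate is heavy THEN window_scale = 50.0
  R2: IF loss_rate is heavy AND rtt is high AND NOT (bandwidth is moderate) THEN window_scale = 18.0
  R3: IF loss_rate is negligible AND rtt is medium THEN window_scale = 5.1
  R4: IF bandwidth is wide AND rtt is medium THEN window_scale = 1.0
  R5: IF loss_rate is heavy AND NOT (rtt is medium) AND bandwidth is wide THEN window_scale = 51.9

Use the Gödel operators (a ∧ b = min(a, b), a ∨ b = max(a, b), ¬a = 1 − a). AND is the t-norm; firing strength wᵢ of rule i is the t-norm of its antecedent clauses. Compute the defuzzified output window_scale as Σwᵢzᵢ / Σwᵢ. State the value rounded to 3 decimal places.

7.405

R1 (z=50.0): wide=0.84, ¬high=1−0.81=0.19, heavy=0.07; AND[min(a, b)] → w = 0.07
R2 (z=18.0): heavy=0.07, high=0.81, ¬moderate=1−0.69=0.31; AND[min(a, b)] → w = 0.07
R3 (z=5.1): negligible=0.66, medium=0.83; AND[min(a, b)] → w = 0.66
R4 (z=1.0): wide=0.84, medium=0.83; AND[min(a, b)] → w = 0.83
R5 (z=51.9): heavy=0.07, ¬medium=1−0.83=0.17, wide=0.84; AND[min(a, b)] → w = 0.07
Weighted average = (0.07·50.0 + 0.07·18.0 + 0.66·5.1 + 0.83·1.0 + 0.07·51.9) / (0.07 + 0.07 + 0.66 + 0.83 + 0.07)
  = 12.5890 / 1.7000 = 7.405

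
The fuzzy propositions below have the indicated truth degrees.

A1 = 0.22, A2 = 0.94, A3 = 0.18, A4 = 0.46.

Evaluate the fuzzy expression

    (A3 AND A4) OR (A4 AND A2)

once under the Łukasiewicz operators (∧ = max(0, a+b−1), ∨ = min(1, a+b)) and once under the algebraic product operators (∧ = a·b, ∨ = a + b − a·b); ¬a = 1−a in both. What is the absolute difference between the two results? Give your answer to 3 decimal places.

0.079

Under Łukasiewicz:
  A3 AND A4 = max(0, a+b−1) on (0.18, 0.46) = 0.00
  A4 AND A2 = max(0, a+b−1) on (0.46, 0.94) = 0.40
  (A3 AND A4) OR (A4 AND A2) = min(1, a+b) on (0.00, 0.40) = 0.40
  → value = 0.4000
Under algebraic product:
  A3 AND A4 = a·b on (0.1800, 0.4600) = 0.0828
  A4 AND A2 = a·b on (0.4600, 0.9400) = 0.4324
  (A3 AND A4) OR (A4 AND A2) = a + b − a·b on (0.0828, 0.4324) = 0.4794
  → value = 0.4794
|0.4000 − 0.4794| = 0.079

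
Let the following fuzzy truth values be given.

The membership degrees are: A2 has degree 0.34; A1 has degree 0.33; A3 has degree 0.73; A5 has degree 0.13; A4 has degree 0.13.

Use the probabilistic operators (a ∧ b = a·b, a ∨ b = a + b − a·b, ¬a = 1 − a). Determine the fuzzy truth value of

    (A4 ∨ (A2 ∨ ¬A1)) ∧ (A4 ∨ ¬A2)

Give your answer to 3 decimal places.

¬A1 = 1 − 0.3300 = 0.6700
A2 ∨ ¬A1 = a + b − a·b on (0.3400, 0.6700) = 0.7822
A4 ∨ (A2 ∨ ¬A1) = a + b − a·b on (0.1300, 0.7822) = 0.8105
¬A2 = 1 − 0.3400 = 0.6600
A4 ∨ ¬A2 = a + b − a·b on (0.1300, 0.6600) = 0.7042
(A4 ∨ (A2 ∨ ¬A1)) ∧ (A4 ∨ ¬A2) = a·b on (0.8105, 0.7042) = 0.5708

0.571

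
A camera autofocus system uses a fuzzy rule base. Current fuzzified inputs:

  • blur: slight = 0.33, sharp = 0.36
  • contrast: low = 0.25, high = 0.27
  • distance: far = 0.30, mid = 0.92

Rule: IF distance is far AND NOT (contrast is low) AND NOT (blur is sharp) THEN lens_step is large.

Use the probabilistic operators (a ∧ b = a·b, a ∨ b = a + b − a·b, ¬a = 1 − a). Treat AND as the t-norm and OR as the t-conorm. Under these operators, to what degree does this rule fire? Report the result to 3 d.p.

0.144

firing strength: far=0.30, ¬low=1−0.25=0.75, ¬sharp=1−0.36=0.64; AND[a·b] → w = 0.1440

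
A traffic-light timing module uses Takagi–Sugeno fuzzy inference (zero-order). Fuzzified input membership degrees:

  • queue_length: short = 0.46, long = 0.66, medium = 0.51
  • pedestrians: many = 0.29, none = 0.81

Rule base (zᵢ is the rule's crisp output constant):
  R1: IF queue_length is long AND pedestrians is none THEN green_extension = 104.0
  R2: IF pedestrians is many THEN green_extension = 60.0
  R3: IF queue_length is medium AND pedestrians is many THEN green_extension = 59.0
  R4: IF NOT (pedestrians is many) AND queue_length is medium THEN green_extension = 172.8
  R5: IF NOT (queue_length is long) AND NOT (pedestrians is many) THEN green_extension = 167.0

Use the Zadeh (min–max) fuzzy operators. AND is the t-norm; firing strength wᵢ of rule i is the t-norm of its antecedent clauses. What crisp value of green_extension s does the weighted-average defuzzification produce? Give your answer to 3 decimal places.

118.688

R1 (z=104.0): long=0.66, none=0.81; AND[min(a, b)] → w = 0.66
R2 (z=60.0): many=0.29 → w = 0.29
R3 (z=59.0): medium=0.51, many=0.29; AND[min(a, b)] → w = 0.29
R4 (z=172.8): ¬many=1−0.29=0.71, medium=0.51; AND[min(a, b)] → w = 0.51
R5 (z=167.0): ¬long=1−0.66=0.34, ¬many=1−0.29=0.71; AND[min(a, b)] → w = 0.34
Weighted average = (0.66·104.0 + 0.29·60.0 + 0.29·59.0 + 0.51·172.8 + 0.34·167.0) / (0.66 + 0.29 + 0.29 + 0.51 + 0.34)
  = 248.0580 / 2.0900 = 118.688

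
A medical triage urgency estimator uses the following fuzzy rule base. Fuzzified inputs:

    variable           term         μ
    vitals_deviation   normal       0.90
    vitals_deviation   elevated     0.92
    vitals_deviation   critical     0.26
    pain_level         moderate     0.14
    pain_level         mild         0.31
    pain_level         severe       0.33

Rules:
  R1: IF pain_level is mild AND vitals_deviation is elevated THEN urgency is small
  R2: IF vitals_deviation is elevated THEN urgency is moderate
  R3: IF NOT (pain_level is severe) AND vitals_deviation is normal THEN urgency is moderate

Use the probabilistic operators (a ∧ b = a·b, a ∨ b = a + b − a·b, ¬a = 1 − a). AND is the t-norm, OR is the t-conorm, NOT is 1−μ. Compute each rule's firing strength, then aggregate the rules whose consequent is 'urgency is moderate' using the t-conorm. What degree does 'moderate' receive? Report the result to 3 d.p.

0.968

R1: mild=0.31, elevated=0.92; AND[a·b] → w = 0.2852
R2: elevated=0.92 → w = 0.9200
R3: ¬severe=1−0.33=0.67, normal=0.90; AND[a·b] → w = 0.6030
Rules with consequent 'moderate': {R2, R3} → strengths 0.9200, 0.6030
Aggregate via t-conorm [a + b − a·b]: 0.9682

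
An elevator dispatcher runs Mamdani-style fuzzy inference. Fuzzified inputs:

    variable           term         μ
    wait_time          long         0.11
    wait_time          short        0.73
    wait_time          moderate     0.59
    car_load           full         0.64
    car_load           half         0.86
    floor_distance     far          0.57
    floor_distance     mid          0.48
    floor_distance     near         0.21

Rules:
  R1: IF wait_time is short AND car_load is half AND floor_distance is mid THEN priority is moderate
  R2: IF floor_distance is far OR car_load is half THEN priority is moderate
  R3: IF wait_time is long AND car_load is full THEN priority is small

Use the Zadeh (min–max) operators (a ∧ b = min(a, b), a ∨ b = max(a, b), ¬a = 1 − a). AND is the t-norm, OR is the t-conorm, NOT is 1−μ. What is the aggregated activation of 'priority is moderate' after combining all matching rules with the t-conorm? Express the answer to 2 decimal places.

R1: short=0.73, half=0.86, mid=0.48; AND[min(a, b)] → w = 0.48
R2: far=0.57, half=0.86; OR[max(a, b)] → w = 0.86
R3: long=0.11, full=0.64; AND[min(a, b)] → w = 0.11
Rules with consequent 'moderate': {R1, R2} → strengths 0.48, 0.86
Aggregate via t-conorm [max(a, b)]: 0.86

0.86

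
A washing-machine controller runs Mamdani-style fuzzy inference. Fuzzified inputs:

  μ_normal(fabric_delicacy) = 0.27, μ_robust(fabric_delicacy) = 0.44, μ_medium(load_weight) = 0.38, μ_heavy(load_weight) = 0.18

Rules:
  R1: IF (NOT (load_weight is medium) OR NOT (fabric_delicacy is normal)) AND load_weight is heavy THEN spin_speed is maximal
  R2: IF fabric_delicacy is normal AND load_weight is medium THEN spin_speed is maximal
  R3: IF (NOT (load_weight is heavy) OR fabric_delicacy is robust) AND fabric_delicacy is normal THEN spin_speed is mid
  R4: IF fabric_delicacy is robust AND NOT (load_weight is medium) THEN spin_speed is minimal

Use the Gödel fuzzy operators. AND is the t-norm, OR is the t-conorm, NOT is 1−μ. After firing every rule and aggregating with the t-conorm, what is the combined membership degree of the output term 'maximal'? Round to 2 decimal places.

0.27

R1: (¬medium=1−0.38=0.62 OR ¬normal=1−0.27=0.73) = 0.73; AND[min(a, b)] with heavy=0.18 → w = 0.18
R2: normal=0.27, medium=0.38; AND[min(a, b)] → w = 0.27
R3: (¬heavy=1−0.18=0.82 OR robust=0.44) = 0.82; AND[min(a, b)] with normal=0.27 → w = 0.27
R4: robust=0.44, ¬medium=1−0.38=0.62; AND[min(a, b)] → w = 0.44
Rules with consequent 'maximal': {R1, R2} → strengths 0.18, 0.27
Aggregate via t-conorm [max(a, b)]: 0.27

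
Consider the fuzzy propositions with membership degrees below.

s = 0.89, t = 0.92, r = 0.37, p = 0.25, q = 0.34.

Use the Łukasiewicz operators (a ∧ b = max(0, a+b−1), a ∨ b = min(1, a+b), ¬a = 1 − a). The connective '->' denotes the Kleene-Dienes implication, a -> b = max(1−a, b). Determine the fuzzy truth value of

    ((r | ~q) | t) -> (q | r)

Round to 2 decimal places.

0.71

~q = 1 − 0.34 = 0.66
r | ~q = min(1, a+b) on (0.37, 0.66) = 1.00
(r | ~q) | t = min(1, a+b) on (1.00, 0.92) = 1.00
q | r = min(1, a+b) on (0.34, 0.37) = 0.71
((r | ~q) | t) -> (q | r)  [Kleene-Dienes: max(1−a, b)] with a=1.00, b=0.71 → 0.71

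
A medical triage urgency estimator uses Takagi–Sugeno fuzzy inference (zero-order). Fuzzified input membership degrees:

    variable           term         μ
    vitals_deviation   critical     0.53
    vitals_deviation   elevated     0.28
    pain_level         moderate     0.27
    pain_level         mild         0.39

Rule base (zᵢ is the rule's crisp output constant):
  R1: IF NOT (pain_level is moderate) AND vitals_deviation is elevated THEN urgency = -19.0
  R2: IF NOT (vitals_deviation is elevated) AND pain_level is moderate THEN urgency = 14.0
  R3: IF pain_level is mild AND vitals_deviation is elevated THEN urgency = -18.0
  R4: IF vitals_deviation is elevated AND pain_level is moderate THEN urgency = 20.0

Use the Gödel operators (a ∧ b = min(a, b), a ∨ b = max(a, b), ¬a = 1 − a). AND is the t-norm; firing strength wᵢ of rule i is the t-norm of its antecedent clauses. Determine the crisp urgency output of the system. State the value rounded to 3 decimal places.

-1.073

R1 (z=-19.0): ¬moderate=1−0.27=0.73, elevated=0.28; AND[min(a, b)] → w = 0.28
R2 (z=14.0): ¬elevated=1−0.28=0.72, moderate=0.27; AND[min(a, b)] → w = 0.27
R3 (z=-18.0): mild=0.39, elevated=0.28; AND[min(a, b)] → w = 0.28
R4 (z=20.0): elevated=0.28, moderate=0.27; AND[min(a, b)] → w = 0.27
Weighted average = (0.28·-19.0 + 0.27·14.0 + 0.28·-18.0 + 0.27·20.0) / (0.28 + 0.27 + 0.28 + 0.27)
  = -1.1800 / 1.1000 = -1.073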